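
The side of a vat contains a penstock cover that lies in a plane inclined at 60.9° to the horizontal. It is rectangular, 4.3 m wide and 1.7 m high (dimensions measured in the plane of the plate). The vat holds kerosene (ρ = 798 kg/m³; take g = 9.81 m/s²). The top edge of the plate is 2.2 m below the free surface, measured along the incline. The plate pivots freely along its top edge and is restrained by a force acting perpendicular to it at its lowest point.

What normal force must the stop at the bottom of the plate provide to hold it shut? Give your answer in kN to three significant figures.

γ = ρg = 798 × 9.81 / 1000 = 7.82838 kN/m³.
Let θ = 60.9° be the plate's angle to the horizontal; measure y along the incline from where the plane meets the free surface. Vertical depth h = y·sinθ with sinθ = 0.873772.
The centroid lies 1.7/2 = 0.85 m below the top edge, so y_c = 2.2 + 0.85 = 3.05 m and h_c = 3.05 × 0.873772 = 2.665 m.
A = 4.3 × 1.7 = 7.31 m².
Resultant F = γ·h_c·A = 7.82838 × 2.665 × 7.31 = 152.506 kN.
I_c = b·h³/12 = 4.3 × 1.7³/12 = 1.76049 m⁴.
Centre of pressure: y_p = y_c + I_c/(y_c·A) = 3.05 + 1.76049/(3.05 × 7.31) = 3.05 + 0.0789617 = 3.12896 m along the plane.
The resultant acts 0.85 + 0.0789617 = 0.928962 m (along the plate) below the hinge at the top edge, so the moment about the hinge is M = F × 0.928962 = 152.506 × 0.928962 = 141.672 kN·m.
A normal force at the bottom, 1.7 m from the hinge, must supply this moment: P = 141.672/1.7 = 83.3365 kN.

P ≈ 83.3 kN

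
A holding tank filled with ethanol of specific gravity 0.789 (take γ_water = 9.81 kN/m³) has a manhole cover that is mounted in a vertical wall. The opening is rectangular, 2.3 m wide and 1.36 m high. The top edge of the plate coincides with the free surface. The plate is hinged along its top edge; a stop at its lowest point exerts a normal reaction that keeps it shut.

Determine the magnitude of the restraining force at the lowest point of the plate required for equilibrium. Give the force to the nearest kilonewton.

P ≈ 11 kN

γ = 0.789 × 9.81 = 7.74009 kN/m³.
The centroid lies 1.36/2 = 0.68 m below the top edge, so the centroid depth is h_c = 0.68 m.
A = 2.3 × 1.36 = 3.128 m².
Resultant F = γ·h_c·A = 7.74009 × 0.68 × 3.128 = 16.4635 kN.
I_c = b·h³/12 = 2.3 × 1.36³/12 = 0.482129 m⁴.
Centre of pressure: y_p = y_c + I_c/(y_c·A) = 0.68 + 0.482129/(0.68 × 3.128) = 0.68 + 0.226667 = 0.906667 m along the plane.
The resultant acts 0.68 + 0.226667 = 0.906667 m (along the plate) below the hinge at the top edge, so the moment about the hinge is M = F × 0.906667 = 16.4635 × 0.906667 = 14.9269 kN·m.
A normal force at the bottom, 1.36 m from the hinge, must supply this moment: P = 14.9269/1.36 = 10.9757 kN.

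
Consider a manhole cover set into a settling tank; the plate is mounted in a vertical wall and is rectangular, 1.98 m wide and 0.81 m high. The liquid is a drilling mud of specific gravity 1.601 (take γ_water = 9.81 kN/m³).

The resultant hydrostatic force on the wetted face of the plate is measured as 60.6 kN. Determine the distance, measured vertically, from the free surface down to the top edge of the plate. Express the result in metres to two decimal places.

d_top ≈ 2.00 m

γ = 1.601 × 9.81 = 15.70581 kN/m³.
A = 1.98 × 0.81 = 1.6038 m².
From F = γ·h_c·A, the centroid depth is h_c = 60.6/(15.70581 × 1.6038) = 2.40581 m.
The centroid lies 0.81/2 = 0.405 m below the top edge, so the top edge sits at h_top = 2.40581 − 0.405 = 2.00081 m below the surface.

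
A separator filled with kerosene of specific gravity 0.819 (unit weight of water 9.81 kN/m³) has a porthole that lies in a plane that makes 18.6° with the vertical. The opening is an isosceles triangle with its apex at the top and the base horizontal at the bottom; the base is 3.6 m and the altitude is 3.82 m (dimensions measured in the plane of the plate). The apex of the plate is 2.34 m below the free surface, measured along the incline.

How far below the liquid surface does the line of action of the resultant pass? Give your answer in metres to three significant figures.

γ = 0.819 × 9.81 = 8.03439 kN/m³.
The plate makes 18.6° with the vertical, i.e. θ = 90° − 18.6° = 71.4° to the horizontal. Measuring y along the incline from the free-surface line, vertical depth h = y·sinθ with sinθ = 0.947768.
With the apex up, the centroid sits 2h/3 = 2 × 3.82/3 = 2.54667 m below the apex, so y_c = 2.34 + 2.54667 = 4.88667 m and h_c = 4.88667 × 0.947768 = 4.63143 m.
A = ½ × 3.6 × 3.82 = 6.876 m².
Resultant F = γ·h_c·A = 8.03439 × 4.63143 × 6.876 = 255.861 kN.
I_c = b·h³/36 = 3.6 × 3.82³/36 = 5.5743 m⁴.
Centre of pressure: y_p = y_c + I_c/(y_c·A) = 4.88667 + 5.5743/(4.88667 × 6.876) = 4.88667 + 0.165898 = 5.05257 m along the plane.
Vertically, h_p = y_p·sinθ = 5.05257 × 0.947768 = 4.78866 m.

h_p = 4.79 m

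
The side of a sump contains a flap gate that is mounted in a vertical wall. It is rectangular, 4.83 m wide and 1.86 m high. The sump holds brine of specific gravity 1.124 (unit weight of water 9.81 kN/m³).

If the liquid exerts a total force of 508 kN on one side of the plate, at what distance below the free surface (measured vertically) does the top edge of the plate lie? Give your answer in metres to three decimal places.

d_top ≈ 4.198 m

γ = 1.124 × 9.81 = 11.02644 kN/m³.
A = 4.83 × 1.86 = 8.9838 m².
From F = γ·h_c·A, the centroid depth is h_c = 508/(11.02644 × 8.9838) = 5.12824 m.
The centroid lies 1.86/2 = 0.93 m below the top edge, so the top edge sits at h_top = 5.12824 − 0.93 = 4.19824 m below the surface.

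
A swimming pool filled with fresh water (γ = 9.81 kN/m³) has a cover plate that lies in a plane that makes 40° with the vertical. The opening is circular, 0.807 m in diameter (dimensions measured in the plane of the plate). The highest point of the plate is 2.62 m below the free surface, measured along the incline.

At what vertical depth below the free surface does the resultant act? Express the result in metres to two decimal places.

γ = 9.81 kN/m³.
The plate makes 40° with the vertical, i.e. θ = 90° − 40° = 50° to the horizontal. Measuring y along the incline from the free-surface line, vertical depth h = y·sinθ with sinθ = 0.766044.
The centroid is at the centre, 0.4035 m below the top of the plate, so y_c = 2.62 + 0.4035 = 3.0235 m and h_c = 3.0235 × 0.766044 = 2.31613 m.
A = π(0.4035)² = 0.51149 m².
Resultant F = γ·h_c·A = 9.81 × 2.31613 × 0.51149 = 11.6217 kN.
I_c = πr⁴/4 = π × 0.4035⁴/4 = 0.0208192 m⁴.
Centre of pressure: y_p = y_c + I_c/(y_c·A) = 3.0235 + 0.0208192/(3.0235 × 0.51149) = 3.0235 + 0.0134622 = 3.03696 m along the plane.
Vertically, h_p = y_p·sinθ = 3.03696 × 0.766044 = 2.32644 m.

h_p = 2.33 m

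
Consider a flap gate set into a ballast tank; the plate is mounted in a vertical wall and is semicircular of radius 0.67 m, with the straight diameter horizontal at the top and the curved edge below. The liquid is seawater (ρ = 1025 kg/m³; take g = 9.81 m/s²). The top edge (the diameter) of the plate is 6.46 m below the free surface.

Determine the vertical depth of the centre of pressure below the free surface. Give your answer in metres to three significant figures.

h_p = 6.75 m

γ = ρg = 1025 × 9.81 / 1000 = 10.05525 kN/m³.
The centroid of a semicircle lies 4r/(3π) = 0.284357 m from the diameter, here below the top edge, so the centroid depth is h_c = 6.46 + 0.284357 = 6.74436 m.
A = πr²/2 = π × 0.67²/2 = 0.70513 m².
Resultant F = γ·h_c·A = 10.05525 × 6.74436 × 0.70513 = 47.8193 kN.
I_c = (π/8 − 8/(9π))·r⁴ = 0.109757 × 0.67⁴ = 0.0221173 m⁴.
Centre of pressure: y_p = y_c + I_c/(y_c·A) = 6.74436 + 0.0221173/(6.74436 × 0.70513) = 6.74436 + 0.00465074 = 6.74901 m along the plane.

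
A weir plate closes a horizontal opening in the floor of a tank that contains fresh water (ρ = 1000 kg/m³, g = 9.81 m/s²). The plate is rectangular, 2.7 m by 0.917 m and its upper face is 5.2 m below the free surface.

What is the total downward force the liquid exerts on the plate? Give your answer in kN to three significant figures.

γ = ρg = 1000 × 9.81 = 9810 N/m³ = 9.81 kN/m³.
The plate is horizontal, so pressure is uniform at p = γ·h = 9.81 × 5.2 = 51.012 kN/m².
A = 2.7 × 0.917 = 2.4759 m².
F = p·A = 51.012 × 2.4759 = 126.301 kN.

F ≈ 126 kN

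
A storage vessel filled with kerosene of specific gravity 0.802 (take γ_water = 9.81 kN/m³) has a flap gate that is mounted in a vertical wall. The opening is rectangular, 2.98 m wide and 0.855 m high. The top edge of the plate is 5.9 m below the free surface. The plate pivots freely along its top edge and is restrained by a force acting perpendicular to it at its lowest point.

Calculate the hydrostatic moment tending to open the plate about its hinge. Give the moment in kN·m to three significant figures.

γ = 0.802 × 9.81 = 7.86762 kN/m³.
The centroid lies 0.855/2 = 0.4275 m below the top edge, so the centroid depth is h_c = 5.9 + 0.4275 = 6.3275 m.
A = 2.98 × 0.855 = 2.5479 m².
Resultant F = γ·h_c·A = 7.86762 × 6.3275 × 2.5479 = 126.84 kN.
I_c = b·h³/12 = 2.98 × 0.855³/12 = 0.155215 m⁴.
Centre of pressure: y_p = y_c + I_c/(y_c·A) = 6.3275 + 0.155215/(6.3275 × 2.5479) = 6.3275 + 0.00962762 = 6.33713 m along the plane.
The resultant acts 0.4275 + 0.00962762 = 0.437128 m (along the plate) below the hinge at the top edge, so the moment about the hinge is M = F × 0.437128 = 126.84 × 0.437128 = 55.4453 kN·m.

M ≈ 55.4 kN·m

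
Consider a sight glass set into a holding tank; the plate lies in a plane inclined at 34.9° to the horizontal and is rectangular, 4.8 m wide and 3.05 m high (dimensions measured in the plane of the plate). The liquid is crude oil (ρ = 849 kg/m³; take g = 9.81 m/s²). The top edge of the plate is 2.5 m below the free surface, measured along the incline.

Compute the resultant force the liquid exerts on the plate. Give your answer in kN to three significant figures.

γ = ρg = 849 × 9.81 / 1000 = 8.32869 kN/m³.
Let θ = 34.9° be the plate's angle to the horizontal; measure y along the incline from where the plane meets the free surface. Vertical depth h = y·sinθ with sinθ = 0.572146.
The centroid lies 3.05/2 = 1.525 m below the top edge, so y_c = 2.5 + 1.525 = 4.025 m and h_c = 4.025 × 0.572146 = 2.30289 m.
A = 4.8 × 3.05 = 14.64 m².
Resultant F = γ·h_c·A = 8.32869 × 2.30289 × 14.64 = 280.796 kN.

F ≈ 281 kN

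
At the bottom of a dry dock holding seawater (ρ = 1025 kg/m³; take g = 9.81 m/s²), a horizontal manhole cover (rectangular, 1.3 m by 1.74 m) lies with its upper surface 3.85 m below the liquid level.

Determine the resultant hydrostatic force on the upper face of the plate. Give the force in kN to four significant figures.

γ = ρg = 1025 × 9.81 / 1000 = 10.05525 kN/m³.
The plate is horizontal, so pressure is uniform at p = γ·h = 10.05525 × 3.85 = 38.7127 kN/m².
A = 1.3 × 1.74 = 2.262 m².
F = p·A = 38.7127 × 2.262 = 87.5681 kN.

F ≈ 87.57 kN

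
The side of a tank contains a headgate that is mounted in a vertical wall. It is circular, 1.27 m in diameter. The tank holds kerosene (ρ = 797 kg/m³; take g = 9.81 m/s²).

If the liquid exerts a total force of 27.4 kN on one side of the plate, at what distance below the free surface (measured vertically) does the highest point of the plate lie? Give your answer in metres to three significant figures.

γ = ρg = 797 × 9.81 / 1000 = 7.81857 kN/m³.
A = π(0.635)² = 1.26677 m².
From F = γ·h_c·A, the centroid depth is h_c = 27.4/(7.81857 × 1.26677) = 2.76647 m.
The centroid is at the centre, 0.635 m below the top of the plate, so the highest point sits at h_top = 2.76647 − 0.635 = 2.13147 m below the surface.

d_top ≈ 2.13 m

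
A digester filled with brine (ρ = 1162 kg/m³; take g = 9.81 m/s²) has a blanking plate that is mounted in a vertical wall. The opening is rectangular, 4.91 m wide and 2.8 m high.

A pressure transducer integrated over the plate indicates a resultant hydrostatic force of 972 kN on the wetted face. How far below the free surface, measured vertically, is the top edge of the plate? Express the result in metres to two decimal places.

d_top ≈ 4.80 m

γ = ρg = 1162 × 9.81 / 1000 = 11.39922 kN/m³.
A = 4.91 × 2.8 = 13.748 m².
From F = γ·h_c·A, the centroid depth is h_c = 972/(11.39922 × 13.748) = 6.20228 m.
The centroid lies 2.8/2 = 1.4 m below the top edge, so the top edge sits at h_top = 6.20228 − 1.4 = 4.80228 m below the surface.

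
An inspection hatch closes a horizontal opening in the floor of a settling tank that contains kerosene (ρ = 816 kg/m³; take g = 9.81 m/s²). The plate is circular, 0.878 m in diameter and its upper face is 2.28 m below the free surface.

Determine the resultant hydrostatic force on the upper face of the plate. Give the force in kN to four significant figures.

F ≈ 11.05 kN

γ = ρg = 816 × 9.81 / 1000 = 8.00496 kN/m³.
The plate is horizontal, so pressure is uniform at p = γ·h = 8.00496 × 2.28 = 18.2513 kN/m².
A = π(0.439)² = 0.605451 m².
F = p·A = 18.2513 × 0.605451 = 11.0503 kN.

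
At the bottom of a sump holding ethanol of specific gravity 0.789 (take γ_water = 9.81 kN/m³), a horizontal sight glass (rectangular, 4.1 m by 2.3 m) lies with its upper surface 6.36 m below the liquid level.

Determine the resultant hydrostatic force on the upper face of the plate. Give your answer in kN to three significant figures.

F ≈ 464 kN

γ = 0.789 × 9.81 = 7.74009 kN/m³.
The plate is horizontal, so pressure is uniform at p = γ·h = 7.74009 × 6.36 = 49.227 kN/m².
A = 4.1 × 2.3 = 9.43 m².
F = p·A = 49.227 × 9.43 = 464.211 kN.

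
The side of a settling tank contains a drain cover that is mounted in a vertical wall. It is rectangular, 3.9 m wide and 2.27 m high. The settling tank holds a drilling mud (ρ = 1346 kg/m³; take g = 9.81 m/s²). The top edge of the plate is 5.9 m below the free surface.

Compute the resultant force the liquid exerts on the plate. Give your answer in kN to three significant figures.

γ = ρg = 1346 × 9.81 / 1000 = 13.20426 kN/m³.
The centroid lies 2.27/2 = 1.135 m below the top edge, so the centroid depth is h_c = 5.9 + 1.135 = 7.035 m.
A = 3.9 × 2.27 = 8.853 m².
Resultant F = γ·h_c·A = 13.20426 × 7.035 × 8.853 = 822.373 kN.

F ≈ 822 kN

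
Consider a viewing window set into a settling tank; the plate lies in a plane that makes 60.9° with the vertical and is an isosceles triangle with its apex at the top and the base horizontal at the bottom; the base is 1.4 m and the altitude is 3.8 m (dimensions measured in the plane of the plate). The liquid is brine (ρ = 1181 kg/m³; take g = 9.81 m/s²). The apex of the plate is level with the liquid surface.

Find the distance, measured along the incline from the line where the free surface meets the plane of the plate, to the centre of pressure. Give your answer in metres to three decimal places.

y_p = 2.850 m

γ = ρg = 1181 × 9.81 / 1000 = 11.58561 kN/m³.
The plate makes 60.9° with the vertical, i.e. θ = 90° − 60.9° = 29.1° to the horizontal. Measuring y along the incline from the free-surface line, vertical depth h = y·sinθ with sinθ = 0.486335.
With the apex up, the centroid sits 2h/3 = 2 × 3.8/3 = 2.53333 m below the apex, so y_c = 2.53333 m and h_c = 2.53333 × 0.486335 = 1.23205 m.
A = ½ × 1.4 × 3.8 = 2.66 m².
Resultant F = γ·h_c·A = 11.58561 × 1.23205 × 2.66 = 37.969 kN.
I_c = b·h³/36 = 1.4 × 3.8³/36 = 2.13391 m⁴.
Centre of pressure: y_p = y_c + I_c/(y_c·A) = 2.53333 + 2.13391/(2.53333 × 2.66) = 2.53333 + 0.316667 = 2.85 m along the plane.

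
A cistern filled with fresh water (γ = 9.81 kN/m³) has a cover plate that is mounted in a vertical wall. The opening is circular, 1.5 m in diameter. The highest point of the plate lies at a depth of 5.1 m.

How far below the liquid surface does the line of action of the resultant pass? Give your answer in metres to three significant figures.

γ = 9.81 kN/m³.
The centroid is at the centre, 0.75 m below the top of the plate, so the centroid depth is h_c = 5.1 + 0.75 = 5.85 m.
A = π(0.75)² = 1.76715 m².
Resultant F = γ·h_c·A = 9.81 × 5.85 × 1.76715 = 101.414 kN.
I_c = πr⁴/4 = π × 0.75⁴/4 = 0.248505 m⁴.
Centre of pressure: y_p = y_c + I_c/(y_c·A) = 5.85 + 0.248505/(5.85 × 1.76715) = 5.85 + 0.0240384 = 5.87404 m along the plane.

h_p = 5.87 m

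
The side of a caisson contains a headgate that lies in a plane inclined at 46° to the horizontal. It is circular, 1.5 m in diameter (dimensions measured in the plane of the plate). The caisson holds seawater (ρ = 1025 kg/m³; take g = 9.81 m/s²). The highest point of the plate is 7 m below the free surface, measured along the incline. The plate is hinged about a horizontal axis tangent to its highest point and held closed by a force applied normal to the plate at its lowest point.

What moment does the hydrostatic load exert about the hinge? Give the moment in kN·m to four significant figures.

γ = ρg = 1025 × 9.81 / 1000 = 10.05525 kN/m³.
Let θ = 46° be the plate's angle to the horizontal; measure y along the incline from where the plane meets the free surface. Vertical depth h = y·sinθ with sinθ = 0.719340.
The centroid is at the centre, 0.75 m below the top of the plate, so y_c = 7 + 0.75 = 7.75 m and h_c = 7.75 × 0.719340 = 5.57489 m.
A = π(0.75)² = 1.76715 m².
Resultant F = γ·h_c·A = 10.05525 × 5.57489 × 1.76715 = 99.061 kN.
I_c = πr⁴/4 = π × 0.75⁴/4 = 0.248505 m⁴.
Centre of pressure: y_p = y_c + I_c/(y_c·A) = 7.75 + 0.248505/(7.75 × 1.76715) = 7.75 + 0.0181451 = 7.76815 m along the plane.
The resultant acts 0.75 + 0.0181451 = 0.768145 m (along the plate) below the hinge at the top edge, so the moment about the hinge is M = F × 0.768145 = 99.061 × 0.768145 = 76.0932 kN·m.

M ≈ 76.09 kN·m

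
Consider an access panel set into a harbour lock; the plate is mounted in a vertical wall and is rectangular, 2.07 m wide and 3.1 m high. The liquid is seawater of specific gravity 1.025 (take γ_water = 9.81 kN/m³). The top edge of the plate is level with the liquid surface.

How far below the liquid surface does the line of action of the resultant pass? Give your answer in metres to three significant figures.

h_p = 2.07 m

γ = 1.025 × 9.81 = 10.05525 kN/m³.
The centroid lies 3.1/2 = 1.55 m below the top edge, so the centroid depth is h_c = 1.55 m.
A = 2.07 × 3.1 = 6.417 m².
Resultant F = γ·h_c·A = 10.05525 × 1.55 × 6.417 = 100.013 kN.
I_c = b·h³/12 = 2.07 × 3.1³/12 = 5.13895 m⁴.
Centre of pressure: y_p = y_c + I_c/(y_c·A) = 1.55 + 5.13895/(1.55 × 6.417) = 1.55 + 0.516667 = 2.06667 m along the plane.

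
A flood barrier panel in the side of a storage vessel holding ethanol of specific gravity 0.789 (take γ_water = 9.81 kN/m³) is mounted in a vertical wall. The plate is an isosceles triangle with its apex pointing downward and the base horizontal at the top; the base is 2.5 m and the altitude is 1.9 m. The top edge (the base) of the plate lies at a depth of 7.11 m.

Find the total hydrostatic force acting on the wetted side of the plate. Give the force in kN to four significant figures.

F ≈ 142.3 kN

γ = 0.789 × 9.81 = 7.74009 kN/m³.
With the apex down, the centroid sits h/3 = 1.9/3 = 0.633333 m below the base (the top edge), so the centroid depth is h_c = 7.11 + 0.633333 = 7.74333 m.
A = ½ × 2.5 × 1.9 = 2.375 m².
Resultant F = γ·h_c·A = 7.74009 × 7.74333 × 2.375 = 142.343 kN.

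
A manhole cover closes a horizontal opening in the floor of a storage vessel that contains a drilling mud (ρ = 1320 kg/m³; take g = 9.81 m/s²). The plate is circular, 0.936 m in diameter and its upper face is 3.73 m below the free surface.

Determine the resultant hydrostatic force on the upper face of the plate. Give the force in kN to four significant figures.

F ≈ 33.23 kN

γ = ρg = 1320 × 9.81 / 1000 = 12.9492 kN/m³.
The plate is horizontal, so pressure is uniform at p = γ·h = 12.9492 × 3.73 = 48.3005 kN/m².
A = π(0.468)² = 0.688084 m².
F = p·A = 48.3005 × 0.688084 = 33.2348 kN.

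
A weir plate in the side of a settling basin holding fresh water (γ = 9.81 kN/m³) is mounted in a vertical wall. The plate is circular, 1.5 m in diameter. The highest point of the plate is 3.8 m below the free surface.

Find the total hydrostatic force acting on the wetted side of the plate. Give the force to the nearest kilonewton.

γ = 9.81 kN/m³.
The centroid is at the centre, 0.75 m below the top of the plate, so the centroid depth is h_c = 3.8 + 0.75 = 4.55 m.
A = π(0.75)² = 1.76715 m².
Resultant F = γ·h_c·A = 9.81 × 4.55 × 1.76715 = 78.8776 kN.

F ≈ 79 kN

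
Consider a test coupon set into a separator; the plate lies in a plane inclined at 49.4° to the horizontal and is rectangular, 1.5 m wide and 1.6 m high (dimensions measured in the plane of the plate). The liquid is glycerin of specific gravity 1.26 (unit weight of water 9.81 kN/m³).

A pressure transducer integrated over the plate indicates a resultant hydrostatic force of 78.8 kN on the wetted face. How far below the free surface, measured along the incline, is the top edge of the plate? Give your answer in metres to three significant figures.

γ = 1.26 × 9.81 = 12.3606 kN/m³.
A = 1.5 × 1.6 = 2.4 m².
From F = γ·h_c·A, the centroid depth is h_c = 78.8/(12.3606 × 2.4) = 2.65629 m.
Let θ = 49.4° be the plate's angle to the horizontal; measure y along the incline from where the plane meets the free surface. Vertical depth h = y·sinθ with sinθ = 0.759271.
Along the incline, y_c = h_c/sinθ = 2.65629/0.759271 = 3.49847 m.
The centroid lies 1.6/2 = 0.8 m below the top edge, so the top edge sits at y_top = 3.49847 − 0.8 = 2.69847 m along the incline.

y_top ≈ 2.70 m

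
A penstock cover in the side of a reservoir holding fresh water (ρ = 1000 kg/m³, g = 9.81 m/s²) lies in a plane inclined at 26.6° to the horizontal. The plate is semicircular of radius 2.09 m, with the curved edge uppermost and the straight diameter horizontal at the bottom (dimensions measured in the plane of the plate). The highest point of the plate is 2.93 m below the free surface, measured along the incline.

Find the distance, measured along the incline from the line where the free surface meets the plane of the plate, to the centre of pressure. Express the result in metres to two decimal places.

γ = ρg = 1000 × 9.81 = 9810 N/m³ = 9.81 kN/m³.
Let θ = 26.6° be the plate's angle to the horizontal; measure y along the incline from where the plane meets the free surface. Vertical depth h = y·sinθ with sinθ = 0.447759.
The centroid lies 4r/(3π) = 0.887024 m above the diameter, so r − 4r/(3π) = 2.09 − 0.887024 = 1.20298 m below the topmost point, so y_c = 2.93 + 1.20298 = 4.13298 m and h_c = 4.13298 × 0.447759 = 1.85058 m.
A = πr²/2 = π × 2.09²/2 = 6.8614 m².
Resultant F = γ·h_c·A = 9.81 × 1.85058 × 6.8614 = 124.563 kN.
I_c = (π/8 − 8/(9π))·r⁴ = 0.109757 × 2.09⁴ = 2.0942 m⁴.
Centre of pressure: y_p = y_c + I_c/(y_c·A) = 4.13298 + 2.0942/(4.13298 × 6.8614) = 4.13298 + 0.0738486 = 4.20683 m along the plane.

y_p = 4.21 m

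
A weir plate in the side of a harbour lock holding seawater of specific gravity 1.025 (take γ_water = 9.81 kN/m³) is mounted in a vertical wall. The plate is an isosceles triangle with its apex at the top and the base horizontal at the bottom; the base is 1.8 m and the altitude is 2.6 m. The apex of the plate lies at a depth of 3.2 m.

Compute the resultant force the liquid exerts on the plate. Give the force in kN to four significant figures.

γ = 1.025 × 9.81 = 10.05525 kN/m³.
With the apex up, the centroid sits 2h/3 = 2 × 2.6/3 = 1.73333 m below the apex, so the centroid depth is h_c = 3.2 + 1.73333 = 4.93333 m.
A = ½ × 1.8 × 2.6 = 2.34 m².
Resultant F = γ·h_c·A = 10.05525 × 4.93333 × 2.34 = 116.078 kN.

F ≈ 116.1 kN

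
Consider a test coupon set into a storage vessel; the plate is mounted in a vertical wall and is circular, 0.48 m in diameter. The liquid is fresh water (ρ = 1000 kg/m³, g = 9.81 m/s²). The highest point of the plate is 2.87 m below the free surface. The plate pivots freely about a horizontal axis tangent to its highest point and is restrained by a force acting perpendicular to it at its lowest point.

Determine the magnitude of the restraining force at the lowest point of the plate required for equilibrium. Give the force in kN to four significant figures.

γ = ρg = 1000 × 9.81 = 9810 N/m³ = 9.81 kN/m³.
The centroid is at the centre, 0.24 m below the top of the plate, so the centroid depth is h_c = 2.87 + 0.24 = 3.11 m.
A = π(0.24)² = 0.180956 m².
Resultant F = γ·h_c·A = 9.81 × 3.11 × 0.180956 = 5.5208 kN.
I_c = πr⁴/4 = π × 0.24⁴/4 = 0.00260576 m⁴.
Centre of pressure: y_p = y_c + I_c/(y_c·A) = 3.11 + 0.00260576/(3.11 × 0.180956) = 3.11 + 0.00463021 = 3.11463 m along the plane.
The resultant acts 0.24 + 0.00463021 = 0.24463 m (along the plate) below the hinge at the top edge, so the moment about the hinge is M = F × 0.24463 = 5.5208 × 0.24463 = 1.35055 kN·m.
A normal force at the bottom, 0.48 m from the hinge, must supply this moment: P = 1.35055/0.48 = 2.81365 kN.

P ≈ 2.814 kN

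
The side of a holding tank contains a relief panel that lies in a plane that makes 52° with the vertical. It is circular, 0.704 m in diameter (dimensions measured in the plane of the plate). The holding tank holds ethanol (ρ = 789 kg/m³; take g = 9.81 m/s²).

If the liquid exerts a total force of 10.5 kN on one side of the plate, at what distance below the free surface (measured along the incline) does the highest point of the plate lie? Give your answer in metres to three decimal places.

y_top ≈ 5.309 m

γ = ρg = 789 × 9.81 / 1000 = 7.74009 kN/m³.
A = π(0.352)² = 0.389256 m².
From F = γ·h_c·A, the centroid depth is h_c = 10.5/(7.74009 × 0.389256) = 3.48504 m.
The plate makes 52° with the vertical, i.e. θ = 90° − 52° = 38° to the horizontal. Measuring y along the incline from the free-surface line, vertical depth h = y·sinθ with sinθ = 0.615661.
Along the incline, y_c = h_c/sinθ = 3.48504/0.615661 = 5.66065 m.
The centroid is at the centre, 0.352 m below the top of the plate, so the highest point sits at y_top = 5.66065 − 0.352 = 5.30865 m along the incline.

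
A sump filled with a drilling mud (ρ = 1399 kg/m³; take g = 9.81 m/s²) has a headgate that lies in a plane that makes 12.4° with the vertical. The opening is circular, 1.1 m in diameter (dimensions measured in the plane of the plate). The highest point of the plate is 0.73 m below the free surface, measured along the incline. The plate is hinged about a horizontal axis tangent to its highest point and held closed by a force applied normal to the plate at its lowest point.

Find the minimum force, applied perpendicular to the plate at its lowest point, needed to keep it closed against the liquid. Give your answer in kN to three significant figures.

γ = ρg = 1399 × 9.81 / 1000 = 13.72419 kN/m³.
The plate makes 12.4° with the vertical, i.e. θ = 90° − 12.4° = 77.6° to the horizontal. Measuring y along the incline from the free-surface line, vertical depth h = y·sinθ with sinθ = 0.976672.
The centroid is at the centre, 0.55 m below the top of the plate, so y_c = 0.73 + 0.55 = 1.28 m and h_c = 1.28 × 0.976672 = 1.25014 m.
A = π(0.55)² = 0.950332 m².
Resultant F = γ·h_c·A = 13.72419 × 1.25014 × 0.950332 = 16.305 kN.
I_c = πr⁴/4 = π × 0.55⁴/4 = 0.0718688 m⁴.
Centre of pressure: y_p = y_c + I_c/(y_c·A) = 1.28 + 0.0718688/(1.28 × 0.950332) = 1.28 + 0.059082 = 1.33908 m along the plane.
The resultant acts 0.55 + 0.059082 = 0.609082 m (along the plate) below the hinge at the top edge, so the moment about the hinge is M = F × 0.609082 = 16.305 × 0.609082 = 9.93108 kN·m.
A normal force at the bottom, 1.1 m from the hinge, must supply this moment: P = 9.93108/1.1 = 9.02825 kN.

P ≈ 9.03 kN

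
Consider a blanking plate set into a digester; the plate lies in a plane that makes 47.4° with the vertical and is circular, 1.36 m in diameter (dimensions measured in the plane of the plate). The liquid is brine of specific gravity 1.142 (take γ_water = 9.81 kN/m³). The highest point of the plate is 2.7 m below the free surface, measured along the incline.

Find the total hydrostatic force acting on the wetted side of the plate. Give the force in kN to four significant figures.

γ = 1.142 × 9.81 = 11.20302 kN/m³.
The plate makes 47.4° with the vertical, i.e. θ = 90° − 47.4° = 42.6° to the horizontal. Measuring y along the incline from the free-surface line, vertical depth h = y·sinθ with sinθ = 0.676876.
The centroid is at the centre, 0.68 m below the top of the plate, so y_c = 2.7 + 0.68 = 3.38 m and h_c = 3.38 × 0.676876 = 2.28784 m.
A = π(0.68)² = 1.45267 m².
Resultant F = γ·h_c·A = 11.20302 × 2.28784 × 1.45267 = 37.233 kN.

F ≈ 37.23 kN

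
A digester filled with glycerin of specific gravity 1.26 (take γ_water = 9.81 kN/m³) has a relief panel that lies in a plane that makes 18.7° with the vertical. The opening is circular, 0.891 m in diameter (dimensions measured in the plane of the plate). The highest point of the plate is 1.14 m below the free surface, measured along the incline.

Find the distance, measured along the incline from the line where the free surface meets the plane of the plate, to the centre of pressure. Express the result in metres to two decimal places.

y_p = 1.62 m

γ = 1.26 × 9.81 = 12.3606 kN/m³.
The plate makes 18.7° with the vertical, i.e. θ = 90° − 18.7° = 71.3° to the horizontal. Measuring y along the incline from the free-surface line, vertical depth h = y·sinθ with sinθ = 0.947210.
The centroid is at the centre, 0.4455 m below the top of the plate, so y_c = 1.14 + 0.4455 = 1.5855 m and h_c = 1.5855 × 0.947210 = 1.5018 m.
A = π(0.4455)² = 0.623513 m².
Resultant F = γ·h_c·A = 12.3606 × 1.5018 × 0.623513 = 11.5744 kN.
I_c = πr⁴/4 = π × 0.4455⁴/4 = 0.0309372 m⁴.
Centre of pressure: y_p = y_c + I_c/(y_c·A) = 1.5855 + 0.0309372/(1.5855 × 0.623513) = 1.5855 + 0.0312946 = 1.61679 m along the plane.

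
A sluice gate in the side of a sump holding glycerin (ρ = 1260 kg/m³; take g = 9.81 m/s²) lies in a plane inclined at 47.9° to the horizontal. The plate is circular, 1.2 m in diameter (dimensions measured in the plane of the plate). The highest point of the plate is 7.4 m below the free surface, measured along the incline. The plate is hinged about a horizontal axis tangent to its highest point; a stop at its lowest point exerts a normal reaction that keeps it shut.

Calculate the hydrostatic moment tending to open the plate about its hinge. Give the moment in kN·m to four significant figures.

M ≈ 50.72 kN·m

γ = ρg = 1260 × 9.81 / 1000 = 12.3606 kN/m³.
Let θ = 47.9° be the plate's angle to the horizontal; measure y along the incline from where the plane meets the free surface. Vertical depth h = y·sinθ with sinθ = 0.741976.
The centroid is at the centre, 0.6 m below the top of the plate, so y_c = 7.4 + 0.6 = 8 m and h_c = 8 × 0.741976 = 5.93581 m.
A = π(0.6)² = 1.13097 m².
Resultant F = γ·h_c·A = 12.3606 × 5.93581 × 1.13097 = 82.9795 kN.
I_c = πr⁴/4 = π × 0.6⁴/4 = 0.101788 m⁴.
Centre of pressure: y_p = y_c + I_c/(y_c·A) = 8 + 0.101788/(8 × 1.13097) = 8 + 0.0112501 = 8.01125 m along the plane.
The resultant acts 0.6 + 0.0112501 = 0.61125 m (along the plate) below the hinge at the top edge, so the moment about the hinge is M = F × 0.61125 = 82.9795 × 0.61125 = 50.7212 kN·m.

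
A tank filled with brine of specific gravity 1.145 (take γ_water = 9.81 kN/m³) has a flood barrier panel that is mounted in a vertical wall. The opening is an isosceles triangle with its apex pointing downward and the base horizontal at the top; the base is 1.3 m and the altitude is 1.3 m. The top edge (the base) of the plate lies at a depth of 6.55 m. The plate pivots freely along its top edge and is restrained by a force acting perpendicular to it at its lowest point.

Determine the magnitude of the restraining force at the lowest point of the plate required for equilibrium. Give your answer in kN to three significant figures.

P ≈ 22.8 kN

γ = 1.145 × 9.81 = 11.23245 kN/m³.
With the apex down, the centroid sits h/3 = 1.3/3 = 0.433333 m below the base (the top edge), so the centroid depth is h_c = 6.55 + 0.433333 = 6.98333 m.
A = ½ × 1.3 × 1.3 = 0.845 m².
Resultant F = γ·h_c·A = 11.23245 × 6.98333 × 0.845 = 66.2817 kN.
I_c = b·h³/36 = 1.3 × 1.3³/36 = 0.0793361 m⁴.
Centre of pressure: y_p = y_c + I_c/(y_c·A) = 6.98333 + 0.0793361/(6.98333 × 0.845) = 6.98333 + 0.0134447 = 6.99677 m along the plane.
The resultant acts 0.433333 + 0.0134447 = 0.446778 m (along the plate) below the hinge at the top edge, so the moment about the hinge is M = F × 0.446778 = 66.2817 × 0.446778 = 29.6132 kN·m.
A normal force at the bottom, 1.3 m from the hinge, must supply this moment: P = 29.6132/1.3 = 22.7794 kN.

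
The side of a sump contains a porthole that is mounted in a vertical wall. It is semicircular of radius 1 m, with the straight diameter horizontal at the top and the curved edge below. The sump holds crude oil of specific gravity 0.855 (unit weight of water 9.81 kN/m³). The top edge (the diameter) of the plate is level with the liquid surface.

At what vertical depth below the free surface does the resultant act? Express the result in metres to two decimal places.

γ = 0.855 × 9.81 = 8.38755 kN/m³.
The centroid of a semicircle lies 4r/(3π) = 0.424413 m from the diameter, here below the top edge, so the centroid depth is h_c = 0.424413 m.
A = πr²/2 = π × 1²/2 = 1.5708 m².
Resultant F = γ·h_c·A = 8.38755 × 0.424413 × 1.5708 = 5.59171 kN.
I_c = (π/8 − 8/(9π))·r⁴ = 0.109757 × 1⁴ = 0.109757 m⁴.
Centre of pressure: y_p = y_c + I_c/(y_c·A) = 0.424413 + 0.109757/(0.424413 × 1.5708) = 0.424413 + 0.164635 = 0.589048 m along the plane.

h_p = 0.59 m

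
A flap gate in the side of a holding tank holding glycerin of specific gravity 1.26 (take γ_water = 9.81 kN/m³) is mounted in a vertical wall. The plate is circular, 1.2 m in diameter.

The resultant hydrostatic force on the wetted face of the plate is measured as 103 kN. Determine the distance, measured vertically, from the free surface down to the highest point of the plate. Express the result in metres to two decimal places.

γ = 1.26 × 9.81 = 12.3606 kN/m³.
A = π(0.6)² = 1.13097 m².
From F = γ·h_c·A, the centroid depth is h_c = 103/(12.3606 × 1.13097) = 7.36795 m.
The centroid is at the centre, 0.6 m below the top of the plate, so the highest point sits at h_top = 7.36795 − 0.6 = 6.76795 m below the surface.

d_top ≈ 6.77 m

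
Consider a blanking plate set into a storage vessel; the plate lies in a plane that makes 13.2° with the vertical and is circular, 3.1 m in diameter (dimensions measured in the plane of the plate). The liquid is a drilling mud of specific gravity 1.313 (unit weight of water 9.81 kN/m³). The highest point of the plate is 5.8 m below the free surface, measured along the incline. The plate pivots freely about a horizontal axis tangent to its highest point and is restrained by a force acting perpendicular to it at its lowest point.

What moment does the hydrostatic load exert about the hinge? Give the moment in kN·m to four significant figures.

γ = 1.313 × 9.81 = 12.88053 kN/m³.
The plate makes 13.2° with the vertical, i.e. θ = 90° − 13.2° = 76.8° to the horizontal. Measuring y along the incline from the free-surface line, vertical depth h = y·sinθ with sinθ = 0.973579.
The centroid is at the centre, 1.55 m below the top of the plate, so y_c = 5.8 + 1.55 = 7.35 m and h_c = 7.35 × 0.973579 = 7.15581 m.
A = π(1.55)² = 7.54768 m².
Resultant F = γ·h_c·A = 12.88053 × 7.15581 × 7.54768 = 695.674 kN.
I_c = πr⁴/4 = π × 1.55⁴/4 = 4.53332 m⁴.
Centre of pressure: y_p = y_c + I_c/(y_c·A) = 7.35 + 4.53332/(7.35 × 7.54768) = 7.35 + 0.0817176 = 7.43172 m along the plane.
The resultant acts 1.55 + 0.0817176 = 1.63172 m (along the plate) below the hinge at the top edge, so the moment about the hinge is M = F × 1.63172 = 695.674 × 1.63172 = 1135.15 kN·m.

M ≈ 1135 kN·m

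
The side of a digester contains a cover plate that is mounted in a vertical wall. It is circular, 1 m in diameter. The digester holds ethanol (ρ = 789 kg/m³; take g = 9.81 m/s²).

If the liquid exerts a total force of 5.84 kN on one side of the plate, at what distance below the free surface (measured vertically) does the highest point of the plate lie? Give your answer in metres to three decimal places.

γ = ρg = 789 × 9.81 / 1000 = 7.74009 kN/m³.
A = π(0.5)² = 0.785398 m².
From F = γ·h_c·A, the centroid depth is h_c = 5.84/(7.74009 × 0.785398) = 0.960676 m.
The centroid is at the centre, 0.5 m below the top of the plate, so the highest point sits at h_top = 0.960676 − 0.5 = 0.460676 m below the surface.

d_top ≈ 0.461 m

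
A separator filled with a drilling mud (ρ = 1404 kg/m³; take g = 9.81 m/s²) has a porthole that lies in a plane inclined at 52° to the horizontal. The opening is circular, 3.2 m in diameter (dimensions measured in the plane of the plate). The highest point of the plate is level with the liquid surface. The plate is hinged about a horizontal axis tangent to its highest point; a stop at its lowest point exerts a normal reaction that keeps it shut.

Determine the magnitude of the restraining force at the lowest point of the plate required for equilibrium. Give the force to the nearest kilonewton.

γ = ρg = 1404 × 9.81 / 1000 = 13.77324 kN/m³.
Let θ = 52° be the plate's angle to the horizontal; measure y along the incline from where the plane meets the free surface. Vertical depth h = y·sinθ with sinθ = 0.788011.
The centroid is at the centre, 1.6 m below the top of the plate, so y_c = 1.6 m and h_c = 1.6 × 0.788011 = 1.26082 m.
A = π(1.6)² = 8.04248 m².
Resultant F = γ·h_c·A = 13.77324 × 1.26082 × 8.04248 = 139.662 kN.
I_c = πr⁴/4 = π × 1.6⁴/4 = 5.14719 m⁴.
Centre of pressure: y_p = y_c + I_c/(y_c·A) = 1.6 + 5.14719/(1.6 × 8.04248) = 1.6 + 0.4 = 2 m along the plane.
The resultant acts 1.6 + 0.4 = 2 m (along the plate) below the hinge at the top edge, so the moment about the hinge is M = F × 2 = 139.662 × 2 = 279.324 kN·m.
A normal force at the bottom, 3.2 m from the hinge, must supply this moment: P = 279.324/3.2 = 87.2887 kN.

P ≈ 87 kN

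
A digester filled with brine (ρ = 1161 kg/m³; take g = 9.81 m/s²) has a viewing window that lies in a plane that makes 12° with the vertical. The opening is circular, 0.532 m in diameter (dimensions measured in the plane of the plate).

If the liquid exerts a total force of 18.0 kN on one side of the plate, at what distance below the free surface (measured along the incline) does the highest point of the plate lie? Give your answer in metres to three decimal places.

y_top ≈ 7.003 m

γ = ρg = 1161 × 9.81 / 1000 = 11.38941 kN/m³.
A = π(0.266)² = 0.222287 m².
From F = γ·h_c·A, the centroid depth is h_c = 18.0/(11.38941 × 0.222287) = 7.1098 m.
The plate makes 12° with the vertical, i.e. θ = 90° − 12° = 78° to the horizontal. Measuring y along the incline from the free-surface line, vertical depth h = y·sinθ with sinθ = 0.978148.
Along the incline, y_c = h_c/sinθ = 7.1098/0.978148 = 7.26863 m.
The centroid is at the centre, 0.266 m below the top of the plate, so the highest point sits at y_top = 7.26863 − 0.266 = 7.00263 m along the incline.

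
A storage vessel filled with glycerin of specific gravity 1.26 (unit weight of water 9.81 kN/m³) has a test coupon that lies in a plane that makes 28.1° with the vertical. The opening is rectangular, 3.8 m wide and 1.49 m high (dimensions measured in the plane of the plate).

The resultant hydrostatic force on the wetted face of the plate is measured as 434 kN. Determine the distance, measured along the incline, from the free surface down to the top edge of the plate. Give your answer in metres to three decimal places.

γ = 1.26 × 9.81 = 12.3606 kN/m³.
A = 3.8 × 1.49 = 5.662 m².
From F = γ·h_c·A, the centroid depth is h_c = 434/(12.3606 × 5.662) = 6.20127 m.
The plate makes 28.1° with the vertical, i.e. θ = 90° − 28.1° = 61.9° to the horizontal. Measuring y along the incline from the free-surface line, vertical depth h = y·sinθ with sinθ = 0.882127.
Along the incline, y_c = h_c/sinθ = 6.20127/0.882127 = 7.02991 m.
The centroid lies 1.49/2 = 0.745 m below the top edge, so the top edge sits at y_top = 7.02991 − 0.745 = 6.28491 m along the incline.

y_top ≈ 6.285 m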